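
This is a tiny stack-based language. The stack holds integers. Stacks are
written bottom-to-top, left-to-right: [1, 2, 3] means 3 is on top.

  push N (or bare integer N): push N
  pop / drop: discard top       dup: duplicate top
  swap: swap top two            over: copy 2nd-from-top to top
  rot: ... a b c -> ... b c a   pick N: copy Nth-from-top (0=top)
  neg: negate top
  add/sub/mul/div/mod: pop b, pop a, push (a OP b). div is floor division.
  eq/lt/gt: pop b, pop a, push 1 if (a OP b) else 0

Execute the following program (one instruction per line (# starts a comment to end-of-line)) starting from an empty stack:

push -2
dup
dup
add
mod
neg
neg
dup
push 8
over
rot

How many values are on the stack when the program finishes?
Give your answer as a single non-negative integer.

After 'push -2': stack = [-2] (depth 1)
After 'dup': stack = [-2, -2] (depth 2)
After 'dup': stack = [-2, -2, -2] (depth 3)
After 'add': stack = [-2, -4] (depth 2)
After 'mod': stack = [-2] (depth 1)
After 'neg': stack = [2] (depth 1)
After 'neg': stack = [-2] (depth 1)
After 'dup': stack = [-2, -2] (depth 2)
After 'push 8': stack = [-2, -2, 8] (depth 3)
After 'over': stack = [-2, -2, 8, -2] (depth 4)
After 'rot': stack = [-2, 8, -2, -2] (depth 4)

Answer: 4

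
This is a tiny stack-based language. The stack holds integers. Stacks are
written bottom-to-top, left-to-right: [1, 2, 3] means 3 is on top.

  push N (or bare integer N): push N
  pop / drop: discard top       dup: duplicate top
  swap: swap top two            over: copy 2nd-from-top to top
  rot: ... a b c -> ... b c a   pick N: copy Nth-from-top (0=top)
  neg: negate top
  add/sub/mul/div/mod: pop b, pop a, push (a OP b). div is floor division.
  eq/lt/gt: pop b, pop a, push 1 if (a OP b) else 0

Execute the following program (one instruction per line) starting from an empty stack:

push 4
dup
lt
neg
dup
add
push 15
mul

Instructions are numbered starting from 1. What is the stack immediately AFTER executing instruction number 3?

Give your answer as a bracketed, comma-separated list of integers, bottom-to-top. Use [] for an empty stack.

Step 1 ('push 4'): [4]
Step 2 ('dup'): [4, 4]
Step 3 ('lt'): [0]

Answer: [0]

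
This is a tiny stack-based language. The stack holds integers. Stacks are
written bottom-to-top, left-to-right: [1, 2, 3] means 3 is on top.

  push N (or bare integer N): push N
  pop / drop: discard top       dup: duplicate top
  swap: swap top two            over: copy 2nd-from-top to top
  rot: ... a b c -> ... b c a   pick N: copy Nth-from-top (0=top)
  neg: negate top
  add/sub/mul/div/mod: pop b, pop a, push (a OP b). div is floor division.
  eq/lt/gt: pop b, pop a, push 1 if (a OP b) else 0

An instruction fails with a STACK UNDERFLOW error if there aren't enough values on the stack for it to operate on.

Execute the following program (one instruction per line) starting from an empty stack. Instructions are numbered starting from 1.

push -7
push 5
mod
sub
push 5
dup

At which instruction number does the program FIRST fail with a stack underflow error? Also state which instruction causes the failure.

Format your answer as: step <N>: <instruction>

Answer: step 4: sub

Derivation:
Step 1 ('push -7'): stack = [-7], depth = 1
Step 2 ('push 5'): stack = [-7, 5], depth = 2
Step 3 ('mod'): stack = [3], depth = 1
Step 4 ('sub'): needs 2 value(s) but depth is 1 — STACK UNDERFLOW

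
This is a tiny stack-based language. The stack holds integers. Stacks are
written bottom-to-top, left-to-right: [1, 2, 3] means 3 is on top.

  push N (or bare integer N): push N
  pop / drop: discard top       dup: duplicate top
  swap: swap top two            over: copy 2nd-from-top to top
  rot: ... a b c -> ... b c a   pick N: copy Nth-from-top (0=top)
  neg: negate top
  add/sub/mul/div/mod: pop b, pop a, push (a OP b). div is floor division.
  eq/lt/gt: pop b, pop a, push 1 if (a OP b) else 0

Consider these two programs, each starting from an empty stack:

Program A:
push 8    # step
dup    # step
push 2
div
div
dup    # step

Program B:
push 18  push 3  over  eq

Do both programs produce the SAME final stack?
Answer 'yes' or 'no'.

Answer: no

Derivation:
Program A trace:
  After 'push 8': [8]
  After 'dup': [8, 8]
  After 'push 2': [8, 8, 2]
  After 'div': [8, 4]
  After 'div': [2]
  After 'dup': [2, 2]
Program A final stack: [2, 2]

Program B trace:
  After 'push 18': [18]
  After 'push 3': [18, 3]
  After 'over': [18, 3, 18]
  After 'eq': [18, 0]
Program B final stack: [18, 0]
Same: no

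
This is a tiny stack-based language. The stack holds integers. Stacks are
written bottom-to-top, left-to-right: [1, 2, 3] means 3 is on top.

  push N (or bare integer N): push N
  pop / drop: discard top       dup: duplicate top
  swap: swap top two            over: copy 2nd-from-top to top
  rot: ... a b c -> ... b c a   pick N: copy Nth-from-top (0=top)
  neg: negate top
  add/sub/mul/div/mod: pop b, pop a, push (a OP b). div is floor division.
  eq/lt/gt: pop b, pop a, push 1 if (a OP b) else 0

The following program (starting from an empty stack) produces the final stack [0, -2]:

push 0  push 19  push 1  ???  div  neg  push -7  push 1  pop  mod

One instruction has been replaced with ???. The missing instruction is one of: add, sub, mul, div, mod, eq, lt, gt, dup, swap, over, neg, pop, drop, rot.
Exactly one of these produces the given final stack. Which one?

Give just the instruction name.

Answer: neg

Derivation:
Stack before ???: [0, 19, 1]
Stack after ???:  [0, 19, -1]
The instruction that transforms [0, 19, 1] -> [0, 19, -1] is: neg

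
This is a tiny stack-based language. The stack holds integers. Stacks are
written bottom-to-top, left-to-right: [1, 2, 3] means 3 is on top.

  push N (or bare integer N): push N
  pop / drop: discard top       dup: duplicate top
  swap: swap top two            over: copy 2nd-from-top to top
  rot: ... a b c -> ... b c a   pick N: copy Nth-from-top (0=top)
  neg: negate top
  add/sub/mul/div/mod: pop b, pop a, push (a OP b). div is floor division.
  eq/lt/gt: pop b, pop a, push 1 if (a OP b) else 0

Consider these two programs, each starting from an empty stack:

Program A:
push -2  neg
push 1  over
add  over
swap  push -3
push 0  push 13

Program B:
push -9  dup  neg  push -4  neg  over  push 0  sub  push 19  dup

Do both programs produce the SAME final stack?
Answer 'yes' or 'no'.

Program A trace:
  After 'push -2': [-2]
  After 'neg': [2]
  After 'push 1': [2, 1]
  After 'over': [2, 1, 2]
  After 'add': [2, 3]
  After 'over': [2, 3, 2]
  After 'swap': [2, 2, 3]
  After 'push -3': [2, 2, 3, -3]
  After 'push 0': [2, 2, 3, -3, 0]
  After 'push 13': [2, 2, 3, -3, 0, 13]
Program A final stack: [2, 2, 3, -3, 0, 13]

Program B trace:
  After 'push -9': [-9]
  After 'dup': [-9, -9]
  After 'neg': [-9, 9]
  After 'push -4': [-9, 9, -4]
  After 'neg': [-9, 9, 4]
  After 'over': [-9, 9, 4, 9]
  After 'push 0': [-9, 9, 4, 9, 0]
  After 'sub': [-9, 9, 4, 9]
  After 'push 19': [-9, 9, 4, 9, 19]
  After 'dup': [-9, 9, 4, 9, 19, 19]
Program B final stack: [-9, 9, 4, 9, 19, 19]
Same: no

Answer: no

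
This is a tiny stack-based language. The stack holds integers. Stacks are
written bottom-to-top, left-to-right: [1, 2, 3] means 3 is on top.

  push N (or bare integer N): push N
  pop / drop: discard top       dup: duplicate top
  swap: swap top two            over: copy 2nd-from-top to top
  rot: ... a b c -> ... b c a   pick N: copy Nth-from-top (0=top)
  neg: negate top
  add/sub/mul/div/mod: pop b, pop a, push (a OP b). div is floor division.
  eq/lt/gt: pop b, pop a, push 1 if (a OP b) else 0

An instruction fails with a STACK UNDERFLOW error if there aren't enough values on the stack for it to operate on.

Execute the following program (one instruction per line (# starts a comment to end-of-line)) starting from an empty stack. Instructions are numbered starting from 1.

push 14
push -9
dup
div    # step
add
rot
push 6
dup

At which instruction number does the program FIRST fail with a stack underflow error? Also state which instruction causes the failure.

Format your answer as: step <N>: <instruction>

Step 1 ('push 14'): stack = [14], depth = 1
Step 2 ('push -9'): stack = [14, -9], depth = 2
Step 3 ('dup'): stack = [14, -9, -9], depth = 3
Step 4 ('div'): stack = [14, 1], depth = 2
Step 5 ('add'): stack = [15], depth = 1
Step 6 ('rot'): needs 3 value(s) but depth is 1 — STACK UNDERFLOW

Answer: step 6: rot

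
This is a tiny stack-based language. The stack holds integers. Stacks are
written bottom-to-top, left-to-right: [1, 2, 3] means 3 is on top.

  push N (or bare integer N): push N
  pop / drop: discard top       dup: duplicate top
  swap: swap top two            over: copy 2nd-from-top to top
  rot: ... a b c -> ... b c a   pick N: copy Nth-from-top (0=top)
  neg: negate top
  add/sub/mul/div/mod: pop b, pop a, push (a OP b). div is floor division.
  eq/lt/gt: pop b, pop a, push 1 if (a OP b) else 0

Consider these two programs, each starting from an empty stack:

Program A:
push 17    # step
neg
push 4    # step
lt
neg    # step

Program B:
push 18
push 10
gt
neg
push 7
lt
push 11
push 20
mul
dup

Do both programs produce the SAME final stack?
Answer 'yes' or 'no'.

Program A trace:
  After 'push 17': [17]
  After 'neg': [-17]
  After 'push 4': [-17, 4]
  After 'lt': [1]
  After 'neg': [-1]
Program A final stack: [-1]

Program B trace:
  After 'push 18': [18]
  After 'push 10': [18, 10]
  After 'gt': [1]
  After 'neg': [-1]
  After 'push 7': [-1, 7]
  After 'lt': [1]
  After 'push 11': [1, 11]
  After 'push 20': [1, 11, 20]
  After 'mul': [1, 220]
  After 'dup': [1, 220, 220]
Program B final stack: [1, 220, 220]
Same: no

Answer: no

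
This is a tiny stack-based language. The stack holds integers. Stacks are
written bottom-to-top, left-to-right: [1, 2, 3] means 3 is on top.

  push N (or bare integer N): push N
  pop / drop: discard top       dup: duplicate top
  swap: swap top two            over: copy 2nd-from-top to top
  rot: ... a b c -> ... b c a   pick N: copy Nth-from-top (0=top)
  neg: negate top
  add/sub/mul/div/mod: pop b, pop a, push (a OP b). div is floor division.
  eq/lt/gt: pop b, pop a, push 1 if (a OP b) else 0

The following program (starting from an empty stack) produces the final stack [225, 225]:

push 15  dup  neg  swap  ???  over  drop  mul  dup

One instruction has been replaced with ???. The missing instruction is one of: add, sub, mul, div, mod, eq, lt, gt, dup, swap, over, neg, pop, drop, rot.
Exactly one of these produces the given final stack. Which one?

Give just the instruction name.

Stack before ???: [-15, 15]
Stack after ???:  [-15, -15]
The instruction that transforms [-15, 15] -> [-15, -15] is: neg

Answer: neg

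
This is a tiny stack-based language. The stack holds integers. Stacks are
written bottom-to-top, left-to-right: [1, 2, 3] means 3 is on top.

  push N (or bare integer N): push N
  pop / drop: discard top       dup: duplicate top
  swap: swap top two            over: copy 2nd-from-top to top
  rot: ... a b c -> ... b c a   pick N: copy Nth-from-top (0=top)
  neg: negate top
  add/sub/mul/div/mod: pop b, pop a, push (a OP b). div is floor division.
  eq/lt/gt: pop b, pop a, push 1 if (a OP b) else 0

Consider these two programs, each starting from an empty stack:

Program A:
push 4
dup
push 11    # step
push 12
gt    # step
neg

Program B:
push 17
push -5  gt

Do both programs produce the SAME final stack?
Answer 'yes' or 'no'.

Program A trace:
  After 'push 4': [4]
  After 'dup': [4, 4]
  After 'push 11': [4, 4, 11]
  After 'push 12': [4, 4, 11, 12]
  After 'gt': [4, 4, 0]
  After 'neg': [4, 4, 0]
Program A final stack: [4, 4, 0]

Program B trace:
  After 'push 17': [17]
  After 'push -5': [17, -5]
  After 'gt': [1]
Program B final stack: [1]
Same: no

Answer: no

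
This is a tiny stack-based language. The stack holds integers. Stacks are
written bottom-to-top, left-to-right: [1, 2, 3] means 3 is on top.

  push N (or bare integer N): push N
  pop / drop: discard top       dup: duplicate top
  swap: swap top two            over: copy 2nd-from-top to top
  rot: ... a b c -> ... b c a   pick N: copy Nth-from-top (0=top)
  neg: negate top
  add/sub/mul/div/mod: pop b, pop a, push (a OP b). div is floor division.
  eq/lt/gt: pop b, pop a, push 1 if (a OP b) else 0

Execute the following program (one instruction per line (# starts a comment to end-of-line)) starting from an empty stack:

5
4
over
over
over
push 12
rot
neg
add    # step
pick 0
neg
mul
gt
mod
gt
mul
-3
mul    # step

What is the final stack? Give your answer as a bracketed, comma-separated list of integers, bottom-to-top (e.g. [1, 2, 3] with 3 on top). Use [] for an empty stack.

Answer: [-15]

Derivation:
After 'push 5': [5]
After 'push 4': [5, 4]
After 'over': [5, 4, 5]
After 'over': [5, 4, 5, 4]
After 'over': [5, 4, 5, 4, 5]
After 'push 12': [5, 4, 5, 4, 5, 12]
After 'rot': [5, 4, 5, 5, 12, 4]
After 'neg': [5, 4, 5, 5, 12, -4]
After 'add': [5, 4, 5, 5, 8]
After 'pick 0': [5, 4, 5, 5, 8, 8]
After 'neg': [5, 4, 5, 5, 8, -8]
After 'mul': [5, 4, 5, 5, -64]
After 'gt': [5, 4, 5, 1]
After 'mod': [5, 4, 0]
After 'gt': [5, 1]
After 'mul': [5]
After 'push -3': [5, -3]
After 'mul': [-15]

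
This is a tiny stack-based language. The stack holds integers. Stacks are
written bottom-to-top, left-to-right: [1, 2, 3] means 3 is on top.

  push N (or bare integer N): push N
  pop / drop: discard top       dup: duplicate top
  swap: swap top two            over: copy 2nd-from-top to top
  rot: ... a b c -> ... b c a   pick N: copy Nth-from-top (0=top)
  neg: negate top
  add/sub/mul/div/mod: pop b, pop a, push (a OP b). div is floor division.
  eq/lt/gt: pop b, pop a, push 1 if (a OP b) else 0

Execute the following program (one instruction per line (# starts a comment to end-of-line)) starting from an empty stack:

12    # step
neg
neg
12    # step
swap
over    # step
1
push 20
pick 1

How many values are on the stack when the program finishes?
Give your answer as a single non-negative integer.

Answer: 6

Derivation:
After 'push 12': stack = [12] (depth 1)
After 'neg': stack = [-12] (depth 1)
After 'neg': stack = [12] (depth 1)
After 'push 12': stack = [12, 12] (depth 2)
After 'swap': stack = [12, 12] (depth 2)
After 'over': stack = [12, 12, 12] (depth 3)
After 'push 1': stack = [12, 12, 12, 1] (depth 4)
After 'push 20': stack = [12, 12, 12, 1, 20] (depth 5)
After 'pick 1': stack = [12, 12, 12, 1, 20, 1] (depth 6)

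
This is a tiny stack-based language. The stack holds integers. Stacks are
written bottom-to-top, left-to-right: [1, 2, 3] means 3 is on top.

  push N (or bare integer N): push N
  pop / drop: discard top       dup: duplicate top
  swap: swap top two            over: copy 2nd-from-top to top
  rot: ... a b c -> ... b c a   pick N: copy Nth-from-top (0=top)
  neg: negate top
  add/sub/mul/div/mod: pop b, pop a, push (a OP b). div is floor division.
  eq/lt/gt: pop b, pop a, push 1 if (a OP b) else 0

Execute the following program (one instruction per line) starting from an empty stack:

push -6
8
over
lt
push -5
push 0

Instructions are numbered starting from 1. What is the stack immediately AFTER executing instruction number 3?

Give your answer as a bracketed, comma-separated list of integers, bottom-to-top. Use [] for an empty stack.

Answer: [-6, 8, -6]

Derivation:
Step 1 ('push -6'): [-6]
Step 2 ('8'): [-6, 8]
Step 3 ('over'): [-6, 8, -6]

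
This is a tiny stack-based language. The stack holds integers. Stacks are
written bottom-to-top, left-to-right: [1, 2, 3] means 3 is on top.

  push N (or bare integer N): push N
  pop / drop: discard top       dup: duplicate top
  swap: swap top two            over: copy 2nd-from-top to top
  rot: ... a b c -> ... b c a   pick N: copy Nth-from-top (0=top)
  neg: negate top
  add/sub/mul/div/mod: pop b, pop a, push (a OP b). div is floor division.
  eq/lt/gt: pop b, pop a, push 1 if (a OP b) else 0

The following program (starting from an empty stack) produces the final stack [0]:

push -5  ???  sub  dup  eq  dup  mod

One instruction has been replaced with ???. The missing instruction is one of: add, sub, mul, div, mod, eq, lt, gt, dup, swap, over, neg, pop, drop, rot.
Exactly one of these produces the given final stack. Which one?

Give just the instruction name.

Answer: dup

Derivation:
Stack before ???: [-5]
Stack after ???:  [-5, -5]
The instruction that transforms [-5] -> [-5, -5] is: dup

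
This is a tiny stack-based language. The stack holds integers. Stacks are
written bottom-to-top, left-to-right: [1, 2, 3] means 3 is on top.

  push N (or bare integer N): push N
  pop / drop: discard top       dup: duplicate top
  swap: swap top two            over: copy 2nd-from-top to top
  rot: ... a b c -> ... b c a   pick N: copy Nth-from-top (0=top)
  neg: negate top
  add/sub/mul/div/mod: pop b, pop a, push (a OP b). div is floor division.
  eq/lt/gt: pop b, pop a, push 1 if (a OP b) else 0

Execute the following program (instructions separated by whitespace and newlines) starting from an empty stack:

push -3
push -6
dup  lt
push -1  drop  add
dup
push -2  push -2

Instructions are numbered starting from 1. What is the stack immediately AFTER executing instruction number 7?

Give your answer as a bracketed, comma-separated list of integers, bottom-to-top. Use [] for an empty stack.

Step 1 ('push -3'): [-3]
Step 2 ('push -6'): [-3, -6]
Step 3 ('dup'): [-3, -6, -6]
Step 4 ('lt'): [-3, 0]
Step 5 ('push -1'): [-3, 0, -1]
Step 6 ('drop'): [-3, 0]
Step 7 ('add'): [-3]

Answer: [-3]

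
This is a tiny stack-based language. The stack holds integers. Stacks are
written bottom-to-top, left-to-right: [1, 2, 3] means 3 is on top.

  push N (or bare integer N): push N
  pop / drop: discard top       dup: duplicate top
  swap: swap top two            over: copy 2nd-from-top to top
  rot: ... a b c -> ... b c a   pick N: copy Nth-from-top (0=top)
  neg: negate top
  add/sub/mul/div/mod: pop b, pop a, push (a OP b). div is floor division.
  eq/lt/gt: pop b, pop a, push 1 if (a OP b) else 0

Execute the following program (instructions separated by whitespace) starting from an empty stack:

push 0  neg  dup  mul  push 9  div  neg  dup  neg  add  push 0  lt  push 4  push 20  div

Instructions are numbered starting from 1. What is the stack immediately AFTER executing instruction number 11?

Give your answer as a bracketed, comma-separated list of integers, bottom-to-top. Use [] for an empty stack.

Step 1 ('push 0'): [0]
Step 2 ('neg'): [0]
Step 3 ('dup'): [0, 0]
Step 4 ('mul'): [0]
Step 5 ('push 9'): [0, 9]
Step 6 ('div'): [0]
Step 7 ('neg'): [0]
Step 8 ('dup'): [0, 0]
Step 9 ('neg'): [0, 0]
Step 10 ('add'): [0]
Step 11 ('push 0'): [0, 0]

Answer: [0, 0]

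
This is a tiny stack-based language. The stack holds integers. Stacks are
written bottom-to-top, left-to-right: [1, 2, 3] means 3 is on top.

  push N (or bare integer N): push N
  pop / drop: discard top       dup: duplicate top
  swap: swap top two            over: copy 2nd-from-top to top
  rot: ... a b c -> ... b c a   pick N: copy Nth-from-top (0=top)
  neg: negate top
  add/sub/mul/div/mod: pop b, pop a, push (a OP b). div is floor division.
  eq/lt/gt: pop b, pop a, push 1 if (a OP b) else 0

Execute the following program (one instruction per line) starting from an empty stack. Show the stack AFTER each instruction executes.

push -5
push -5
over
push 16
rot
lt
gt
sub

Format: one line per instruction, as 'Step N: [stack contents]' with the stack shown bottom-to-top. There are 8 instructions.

Step 1: [-5]
Step 2: [-5, -5]
Step 3: [-5, -5, -5]
Step 4: [-5, -5, -5, 16]
Step 5: [-5, -5, 16, -5]
Step 6: [-5, -5, 0]
Step 7: [-5, 0]
Step 8: [-5]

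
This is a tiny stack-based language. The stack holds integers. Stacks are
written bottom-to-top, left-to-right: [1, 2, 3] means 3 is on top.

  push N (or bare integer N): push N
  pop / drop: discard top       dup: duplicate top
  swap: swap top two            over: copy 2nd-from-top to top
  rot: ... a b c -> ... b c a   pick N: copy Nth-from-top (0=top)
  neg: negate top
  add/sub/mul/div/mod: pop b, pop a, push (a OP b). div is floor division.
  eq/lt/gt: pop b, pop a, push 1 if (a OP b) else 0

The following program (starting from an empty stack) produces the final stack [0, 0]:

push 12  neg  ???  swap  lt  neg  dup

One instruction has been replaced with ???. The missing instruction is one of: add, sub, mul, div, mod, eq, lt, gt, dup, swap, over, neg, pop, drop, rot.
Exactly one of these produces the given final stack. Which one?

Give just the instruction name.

Stack before ???: [-12]
Stack after ???:  [-12, -12]
The instruction that transforms [-12] -> [-12, -12] is: dup

Answer: dup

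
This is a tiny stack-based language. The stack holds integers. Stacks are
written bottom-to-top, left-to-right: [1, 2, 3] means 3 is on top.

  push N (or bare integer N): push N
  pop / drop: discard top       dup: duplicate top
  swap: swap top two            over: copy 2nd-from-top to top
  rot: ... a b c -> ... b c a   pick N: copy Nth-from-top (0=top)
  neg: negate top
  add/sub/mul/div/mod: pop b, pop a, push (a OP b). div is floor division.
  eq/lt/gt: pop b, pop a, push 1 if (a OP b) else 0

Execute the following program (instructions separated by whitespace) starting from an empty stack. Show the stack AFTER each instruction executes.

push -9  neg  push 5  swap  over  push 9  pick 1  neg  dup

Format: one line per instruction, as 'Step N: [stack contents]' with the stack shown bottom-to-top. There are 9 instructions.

Step 1: [-9]
Step 2: [9]
Step 3: [9, 5]
Step 4: [5, 9]
Step 5: [5, 9, 5]
Step 6: [5, 9, 5, 9]
Step 7: [5, 9, 5, 9, 5]
Step 8: [5, 9, 5, 9, -5]
Step 9: [5, 9, 5, 9, -5, -5]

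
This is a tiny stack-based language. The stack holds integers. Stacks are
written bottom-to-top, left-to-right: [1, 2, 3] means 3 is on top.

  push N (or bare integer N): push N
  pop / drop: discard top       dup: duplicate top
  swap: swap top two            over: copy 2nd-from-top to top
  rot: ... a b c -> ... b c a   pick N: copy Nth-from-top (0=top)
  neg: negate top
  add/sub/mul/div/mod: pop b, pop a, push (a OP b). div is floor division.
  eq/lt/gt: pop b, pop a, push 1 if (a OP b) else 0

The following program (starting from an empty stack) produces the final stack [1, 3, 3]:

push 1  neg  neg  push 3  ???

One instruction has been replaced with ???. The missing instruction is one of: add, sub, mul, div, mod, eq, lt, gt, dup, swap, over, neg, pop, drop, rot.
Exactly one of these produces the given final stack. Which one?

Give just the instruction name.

Answer: dup

Derivation:
Stack before ???: [1, 3]
Stack after ???:  [1, 3, 3]
The instruction that transforms [1, 3] -> [1, 3, 3] is: dup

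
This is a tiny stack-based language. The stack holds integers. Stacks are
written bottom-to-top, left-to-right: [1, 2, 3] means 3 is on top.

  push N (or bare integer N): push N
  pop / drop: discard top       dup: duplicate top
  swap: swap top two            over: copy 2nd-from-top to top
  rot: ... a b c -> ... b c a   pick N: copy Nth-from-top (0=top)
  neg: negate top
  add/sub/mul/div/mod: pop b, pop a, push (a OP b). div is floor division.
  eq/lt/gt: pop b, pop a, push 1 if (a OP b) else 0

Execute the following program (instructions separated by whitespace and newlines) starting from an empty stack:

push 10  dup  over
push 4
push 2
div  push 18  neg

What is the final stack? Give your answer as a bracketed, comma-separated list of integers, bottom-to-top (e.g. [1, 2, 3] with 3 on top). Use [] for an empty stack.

After 'push 10': [10]
After 'dup': [10, 10]
After 'over': [10, 10, 10]
After 'push 4': [10, 10, 10, 4]
After 'push 2': [10, 10, 10, 4, 2]
After 'div': [10, 10, 10, 2]
After 'push 18': [10, 10, 10, 2, 18]
After 'neg': [10, 10, 10, 2, -18]

Answer: [10, 10, 10, 2, -18]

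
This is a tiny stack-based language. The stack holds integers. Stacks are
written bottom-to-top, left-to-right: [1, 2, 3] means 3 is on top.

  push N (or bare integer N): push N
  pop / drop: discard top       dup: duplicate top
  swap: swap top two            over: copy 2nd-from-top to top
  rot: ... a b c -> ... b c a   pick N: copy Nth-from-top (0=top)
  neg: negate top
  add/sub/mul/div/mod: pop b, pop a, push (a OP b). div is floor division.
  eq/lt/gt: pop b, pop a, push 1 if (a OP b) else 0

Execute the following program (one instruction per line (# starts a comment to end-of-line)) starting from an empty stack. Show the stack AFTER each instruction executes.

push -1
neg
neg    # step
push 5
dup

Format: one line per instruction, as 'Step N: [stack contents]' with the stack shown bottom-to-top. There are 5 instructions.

Step 1: [-1]
Step 2: [1]
Step 3: [-1]
Step 4: [-1, 5]
Step 5: [-1, 5, 5]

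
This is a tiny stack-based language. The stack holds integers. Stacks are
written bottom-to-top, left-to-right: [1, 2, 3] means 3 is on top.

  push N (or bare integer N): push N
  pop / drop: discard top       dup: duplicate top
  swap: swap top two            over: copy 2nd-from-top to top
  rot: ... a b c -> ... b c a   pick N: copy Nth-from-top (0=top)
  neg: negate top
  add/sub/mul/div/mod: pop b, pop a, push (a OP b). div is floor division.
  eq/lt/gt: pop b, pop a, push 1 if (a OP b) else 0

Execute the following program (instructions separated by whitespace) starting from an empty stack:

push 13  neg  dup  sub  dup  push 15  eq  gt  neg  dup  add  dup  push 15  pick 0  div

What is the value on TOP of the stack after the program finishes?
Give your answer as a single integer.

Answer: 1

Derivation:
After 'push 13': [13]
After 'neg': [-13]
After 'dup': [-13, -13]
After 'sub': [0]
After 'dup': [0, 0]
After 'push 15': [0, 0, 15]
After 'eq': [0, 0]
After 'gt': [0]
After 'neg': [0]
After 'dup': [0, 0]
After 'add': [0]
After 'dup': [0, 0]
After 'push 15': [0, 0, 15]
After 'pick 0': [0, 0, 15, 15]
After 'div': [0, 0, 1]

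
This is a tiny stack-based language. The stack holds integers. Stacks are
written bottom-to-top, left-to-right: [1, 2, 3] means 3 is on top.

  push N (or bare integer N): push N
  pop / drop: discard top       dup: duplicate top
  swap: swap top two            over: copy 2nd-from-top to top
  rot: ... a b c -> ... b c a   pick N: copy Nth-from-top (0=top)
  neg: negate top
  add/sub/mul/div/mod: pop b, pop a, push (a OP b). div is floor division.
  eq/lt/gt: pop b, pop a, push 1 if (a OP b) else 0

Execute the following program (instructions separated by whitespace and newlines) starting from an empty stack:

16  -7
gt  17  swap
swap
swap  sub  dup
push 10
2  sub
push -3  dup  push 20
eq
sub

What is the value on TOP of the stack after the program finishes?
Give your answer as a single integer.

Answer: -3

Derivation:
After 'push 16': [16]
After 'push -7': [16, -7]
After 'gt': [1]
After 'push 17': [1, 17]
After 'swap': [17, 1]
After 'swap': [1, 17]
After 'swap': [17, 1]
After 'sub': [16]
After 'dup': [16, 16]
After 'push 10': [16, 16, 10]
After 'push 2': [16, 16, 10, 2]
After 'sub': [16, 16, 8]
After 'push -3': [16, 16, 8, -3]
After 'dup': [16, 16, 8, -3, -3]
After 'push 20': [16, 16, 8, -3, -3, 20]
After 'eq': [16, 16, 8, -3, 0]
After 'sub': [16, 16, 8, -3]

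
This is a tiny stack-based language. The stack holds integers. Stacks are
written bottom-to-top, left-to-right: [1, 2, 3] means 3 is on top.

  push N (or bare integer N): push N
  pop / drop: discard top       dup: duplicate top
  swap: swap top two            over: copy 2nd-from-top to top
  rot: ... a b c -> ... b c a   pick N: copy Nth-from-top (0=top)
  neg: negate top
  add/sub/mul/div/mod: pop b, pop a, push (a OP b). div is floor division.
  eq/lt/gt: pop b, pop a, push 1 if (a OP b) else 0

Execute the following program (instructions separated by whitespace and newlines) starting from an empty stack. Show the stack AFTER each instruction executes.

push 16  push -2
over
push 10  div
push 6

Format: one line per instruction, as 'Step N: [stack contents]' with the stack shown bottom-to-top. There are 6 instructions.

Step 1: [16]
Step 2: [16, -2]
Step 3: [16, -2, 16]
Step 4: [16, -2, 16, 10]
Step 5: [16, -2, 1]
Step 6: [16, -2, 1, 6]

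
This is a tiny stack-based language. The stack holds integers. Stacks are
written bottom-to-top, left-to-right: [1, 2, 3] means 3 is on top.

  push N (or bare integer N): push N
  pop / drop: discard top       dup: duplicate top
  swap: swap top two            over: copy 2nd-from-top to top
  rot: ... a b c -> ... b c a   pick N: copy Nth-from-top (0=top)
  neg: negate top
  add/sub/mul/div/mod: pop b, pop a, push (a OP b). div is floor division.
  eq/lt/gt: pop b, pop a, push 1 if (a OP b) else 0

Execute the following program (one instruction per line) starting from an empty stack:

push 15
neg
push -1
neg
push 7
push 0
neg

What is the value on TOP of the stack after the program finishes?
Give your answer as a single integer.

Answer: 0

Derivation:
After 'push 15': [15]
After 'neg': [-15]
After 'push -1': [-15, -1]
After 'neg': [-15, 1]
After 'push 7': [-15, 1, 7]
After 'push 0': [-15, 1, 7, 0]
After 'neg': [-15, 1, 7, 0]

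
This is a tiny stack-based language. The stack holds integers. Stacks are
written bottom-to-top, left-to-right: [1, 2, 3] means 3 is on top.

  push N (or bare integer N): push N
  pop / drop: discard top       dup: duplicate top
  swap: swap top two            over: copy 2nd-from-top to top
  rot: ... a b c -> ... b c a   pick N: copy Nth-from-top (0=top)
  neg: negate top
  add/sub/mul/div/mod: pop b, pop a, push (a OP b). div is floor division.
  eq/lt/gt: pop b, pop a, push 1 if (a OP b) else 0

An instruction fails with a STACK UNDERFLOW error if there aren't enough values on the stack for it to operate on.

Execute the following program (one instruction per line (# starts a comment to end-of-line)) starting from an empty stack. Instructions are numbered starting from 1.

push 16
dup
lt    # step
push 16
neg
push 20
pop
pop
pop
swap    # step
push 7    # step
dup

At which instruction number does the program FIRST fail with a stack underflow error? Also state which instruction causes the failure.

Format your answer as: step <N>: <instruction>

Answer: step 10: swap

Derivation:
Step 1 ('push 16'): stack = [16], depth = 1
Step 2 ('dup'): stack = [16, 16], depth = 2
Step 3 ('lt'): stack = [0], depth = 1
Step 4 ('push 16'): stack = [0, 16], depth = 2
Step 5 ('neg'): stack = [0, -16], depth = 2
Step 6 ('push 20'): stack = [0, -16, 20], depth = 3
Step 7 ('pop'): stack = [0, -16], depth = 2
Step 8 ('pop'): stack = [0], depth = 1
Step 9 ('pop'): stack = [], depth = 0
Step 10 ('swap'): needs 2 value(s) but depth is 0 — STACK UNDERFLOW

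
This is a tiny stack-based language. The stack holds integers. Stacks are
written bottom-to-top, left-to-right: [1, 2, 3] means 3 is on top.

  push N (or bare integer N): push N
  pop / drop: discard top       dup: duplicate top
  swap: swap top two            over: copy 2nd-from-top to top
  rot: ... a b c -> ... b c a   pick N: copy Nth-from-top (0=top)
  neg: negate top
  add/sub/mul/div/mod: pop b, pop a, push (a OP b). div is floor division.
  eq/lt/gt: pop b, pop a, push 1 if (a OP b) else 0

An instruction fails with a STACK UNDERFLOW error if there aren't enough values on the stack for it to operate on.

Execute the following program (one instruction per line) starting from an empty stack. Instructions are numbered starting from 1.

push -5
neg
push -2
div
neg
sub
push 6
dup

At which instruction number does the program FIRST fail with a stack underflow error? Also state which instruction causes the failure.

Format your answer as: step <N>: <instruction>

Step 1 ('push -5'): stack = [-5], depth = 1
Step 2 ('neg'): stack = [5], depth = 1
Step 3 ('push -2'): stack = [5, -2], depth = 2
Step 4 ('div'): stack = [-3], depth = 1
Step 5 ('neg'): stack = [3], depth = 1
Step 6 ('sub'): needs 2 value(s) but depth is 1 — STACK UNDERFLOW

Answer: step 6: sub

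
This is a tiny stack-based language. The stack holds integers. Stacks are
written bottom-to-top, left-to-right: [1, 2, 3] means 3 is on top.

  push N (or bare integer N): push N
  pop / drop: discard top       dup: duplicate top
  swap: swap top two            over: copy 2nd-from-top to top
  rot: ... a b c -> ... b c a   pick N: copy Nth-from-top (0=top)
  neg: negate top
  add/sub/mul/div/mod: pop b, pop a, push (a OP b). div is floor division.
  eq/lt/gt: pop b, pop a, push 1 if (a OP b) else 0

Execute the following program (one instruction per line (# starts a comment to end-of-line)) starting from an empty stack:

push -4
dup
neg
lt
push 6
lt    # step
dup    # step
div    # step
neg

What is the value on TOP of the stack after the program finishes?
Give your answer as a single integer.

Answer: -1

Derivation:
After 'push -4': [-4]
After 'dup': [-4, -4]
After 'neg': [-4, 4]
After 'lt': [1]
After 'push 6': [1, 6]
After 'lt': [1]
After 'dup': [1, 1]
After 'div': [1]
After 'neg': [-1]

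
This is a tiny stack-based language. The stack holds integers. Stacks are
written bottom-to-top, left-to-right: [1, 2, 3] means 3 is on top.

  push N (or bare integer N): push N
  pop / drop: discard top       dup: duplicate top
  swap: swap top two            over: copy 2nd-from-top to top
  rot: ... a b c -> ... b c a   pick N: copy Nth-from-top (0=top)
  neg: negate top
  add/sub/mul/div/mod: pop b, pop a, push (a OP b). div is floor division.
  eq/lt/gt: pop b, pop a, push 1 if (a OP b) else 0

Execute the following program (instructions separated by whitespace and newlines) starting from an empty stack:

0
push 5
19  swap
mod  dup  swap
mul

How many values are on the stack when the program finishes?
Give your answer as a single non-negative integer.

After 'push 0': stack = [0] (depth 1)
After 'push 5': stack = [0, 5] (depth 2)
After 'push 19': stack = [0, 5, 19] (depth 3)
After 'swap': stack = [0, 19, 5] (depth 3)
After 'mod': stack = [0, 4] (depth 2)
After 'dup': stack = [0, 4, 4] (depth 3)
After 'swap': stack = [0, 4, 4] (depth 3)
After 'mul': stack = [0, 16] (depth 2)

Answer: 2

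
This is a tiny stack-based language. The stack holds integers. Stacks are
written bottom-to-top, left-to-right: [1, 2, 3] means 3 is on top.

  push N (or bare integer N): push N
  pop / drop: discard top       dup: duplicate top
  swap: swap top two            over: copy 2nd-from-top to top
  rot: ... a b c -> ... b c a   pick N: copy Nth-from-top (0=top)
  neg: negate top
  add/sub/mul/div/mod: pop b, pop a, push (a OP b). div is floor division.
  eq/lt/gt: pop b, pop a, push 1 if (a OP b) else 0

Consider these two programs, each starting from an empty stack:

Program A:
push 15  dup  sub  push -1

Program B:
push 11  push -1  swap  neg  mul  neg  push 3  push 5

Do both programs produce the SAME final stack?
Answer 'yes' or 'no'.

Answer: no

Derivation:
Program A trace:
  After 'push 15': [15]
  After 'dup': [15, 15]
  After 'sub': [0]
  After 'push -1': [0, -1]
Program A final stack: [0, -1]

Program B trace:
  After 'push 11': [11]
  After 'push -1': [11, -1]
  After 'swap': [-1, 11]
  After 'neg': [-1, -11]
  After 'mul': [11]
  After 'neg': [-11]
  After 'push 3': [-11, 3]
  After 'push 5': [-11, 3, 5]
Program B final stack: [-11, 3, 5]
Same: no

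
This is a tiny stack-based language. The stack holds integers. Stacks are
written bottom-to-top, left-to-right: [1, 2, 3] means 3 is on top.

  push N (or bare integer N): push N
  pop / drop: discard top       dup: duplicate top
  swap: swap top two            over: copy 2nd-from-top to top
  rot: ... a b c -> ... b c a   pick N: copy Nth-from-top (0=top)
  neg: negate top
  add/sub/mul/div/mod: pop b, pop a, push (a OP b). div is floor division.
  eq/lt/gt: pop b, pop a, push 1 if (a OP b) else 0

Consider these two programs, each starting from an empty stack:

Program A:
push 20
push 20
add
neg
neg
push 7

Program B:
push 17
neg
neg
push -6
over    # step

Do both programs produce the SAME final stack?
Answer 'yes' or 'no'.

Program A trace:
  After 'push 20': [20]
  After 'push 20': [20, 20]
  After 'add': [40]
  After 'neg': [-40]
  After 'neg': [40]
  After 'push 7': [40, 7]
Program A final stack: [40, 7]

Program B trace:
  After 'push 17': [17]
  After 'neg': [-17]
  After 'neg': [17]
  After 'push -6': [17, -6]
  After 'over': [17, -6, 17]
Program B final stack: [17, -6, 17]
Same: no

Answer: no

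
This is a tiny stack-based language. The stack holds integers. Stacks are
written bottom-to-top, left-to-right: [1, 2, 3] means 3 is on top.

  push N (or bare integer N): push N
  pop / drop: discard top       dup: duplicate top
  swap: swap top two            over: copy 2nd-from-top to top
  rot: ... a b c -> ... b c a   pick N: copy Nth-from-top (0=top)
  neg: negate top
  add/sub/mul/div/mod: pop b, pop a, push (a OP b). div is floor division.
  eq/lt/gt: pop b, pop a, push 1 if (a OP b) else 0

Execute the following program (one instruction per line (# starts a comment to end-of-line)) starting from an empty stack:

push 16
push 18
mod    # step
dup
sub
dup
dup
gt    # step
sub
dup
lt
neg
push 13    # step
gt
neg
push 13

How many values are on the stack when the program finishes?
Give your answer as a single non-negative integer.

Answer: 2

Derivation:
After 'push 16': stack = [16] (depth 1)
After 'push 18': stack = [16, 18] (depth 2)
After 'mod': stack = [16] (depth 1)
After 'dup': stack = [16, 16] (depth 2)
After 'sub': stack = [0] (depth 1)
After 'dup': stack = [0, 0] (depth 2)
After 'dup': stack = [0, 0, 0] (depth 3)
After 'gt': stack = [0, 0] (depth 2)
After 'sub': stack = [0] (depth 1)
After 'dup': stack = [0, 0] (depth 2)
After 'lt': stack = [0] (depth 1)
After 'neg': stack = [0] (depth 1)
After 'push 13': stack = [0, 13] (depth 2)
After 'gt': stack = [0] (depth 1)
After 'neg': stack = [0] (depth 1)
After 'push 13': stack = [0, 13] (depth 2)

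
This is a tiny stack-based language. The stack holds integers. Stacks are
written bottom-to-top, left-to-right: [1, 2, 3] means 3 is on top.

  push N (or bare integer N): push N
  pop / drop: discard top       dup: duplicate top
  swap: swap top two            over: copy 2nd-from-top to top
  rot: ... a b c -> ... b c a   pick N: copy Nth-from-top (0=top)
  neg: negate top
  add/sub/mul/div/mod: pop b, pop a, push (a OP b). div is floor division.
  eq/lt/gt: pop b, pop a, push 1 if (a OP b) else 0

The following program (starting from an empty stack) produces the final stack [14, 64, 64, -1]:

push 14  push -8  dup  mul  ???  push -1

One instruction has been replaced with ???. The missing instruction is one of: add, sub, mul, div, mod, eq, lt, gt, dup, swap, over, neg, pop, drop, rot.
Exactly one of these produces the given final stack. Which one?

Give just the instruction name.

Answer: dup

Derivation:
Stack before ???: [14, 64]
Stack after ???:  [14, 64, 64]
The instruction that transforms [14, 64] -> [14, 64, 64] is: dup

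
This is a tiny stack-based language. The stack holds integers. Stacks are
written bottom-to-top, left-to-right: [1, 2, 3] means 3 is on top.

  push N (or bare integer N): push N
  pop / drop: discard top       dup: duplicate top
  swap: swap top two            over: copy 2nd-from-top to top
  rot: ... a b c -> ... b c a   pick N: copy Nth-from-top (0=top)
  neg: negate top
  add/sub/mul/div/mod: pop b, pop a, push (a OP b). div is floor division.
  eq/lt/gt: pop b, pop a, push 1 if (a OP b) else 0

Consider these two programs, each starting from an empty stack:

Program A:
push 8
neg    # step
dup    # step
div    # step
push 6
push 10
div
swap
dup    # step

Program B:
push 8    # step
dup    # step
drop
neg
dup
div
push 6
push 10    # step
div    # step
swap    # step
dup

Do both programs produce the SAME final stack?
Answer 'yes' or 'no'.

Program A trace:
  After 'push 8': [8]
  After 'neg': [-8]
  After 'dup': [-8, -8]
  After 'div': [1]
  After 'push 6': [1, 6]
  After 'push 10': [1, 6, 10]
  After 'div': [1, 0]
  After 'swap': [0, 1]
  After 'dup': [0, 1, 1]
Program A final stack: [0, 1, 1]

Program B trace:
  After 'push 8': [8]
  After 'dup': [8, 8]
  After 'drop': [8]
  After 'neg': [-8]
  After 'dup': [-8, -8]
  After 'div': [1]
  After 'push 6': [1, 6]
  After 'push 10': [1, 6, 10]
  After 'div': [1, 0]
  After 'swap': [0, 1]
  After 'dup': [0, 1, 1]
Program B final stack: [0, 1, 1]
Same: yes

Answer: yes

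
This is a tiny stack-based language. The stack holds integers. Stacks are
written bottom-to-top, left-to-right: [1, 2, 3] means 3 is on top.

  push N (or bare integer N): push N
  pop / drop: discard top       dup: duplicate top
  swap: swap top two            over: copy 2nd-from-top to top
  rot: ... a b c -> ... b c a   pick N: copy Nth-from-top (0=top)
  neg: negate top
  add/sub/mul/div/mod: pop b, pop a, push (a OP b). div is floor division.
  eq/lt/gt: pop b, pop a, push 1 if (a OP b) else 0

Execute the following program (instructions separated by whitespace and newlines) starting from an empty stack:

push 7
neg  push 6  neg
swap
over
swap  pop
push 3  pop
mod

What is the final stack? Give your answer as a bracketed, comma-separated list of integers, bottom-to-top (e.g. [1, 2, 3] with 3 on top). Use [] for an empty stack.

After 'push 7': [7]
After 'neg': [-7]
After 'push 6': [-7, 6]
After 'neg': [-7, -6]
After 'swap': [-6, -7]
After 'over': [-6, -7, -6]
After 'swap': [-6, -6, -7]
After 'pop': [-6, -6]
After 'push 3': [-6, -6, 3]
After 'pop': [-6, -6]
After 'mod': [0]

Answer: [0]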